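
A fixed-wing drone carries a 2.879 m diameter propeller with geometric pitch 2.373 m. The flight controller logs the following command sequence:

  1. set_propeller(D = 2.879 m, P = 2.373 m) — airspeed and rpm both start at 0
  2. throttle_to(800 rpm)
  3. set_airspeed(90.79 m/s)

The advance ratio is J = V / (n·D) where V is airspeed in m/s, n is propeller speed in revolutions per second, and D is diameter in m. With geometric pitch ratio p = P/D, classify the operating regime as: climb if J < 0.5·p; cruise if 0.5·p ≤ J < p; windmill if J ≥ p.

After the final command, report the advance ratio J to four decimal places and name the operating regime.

set_propeller: D = 2.879 m, P = 2.373 m (p = P/D = 0.824245); state ← (V=0, rpm=0)
throttle_to(800): rpm ← 800
set_airspeed(90.79): V ← 90.79 m/s
final state: V = 90.79 m/s, rpm = 800 → n = rpm/60 = 13.333333 rev/s
J = V / (n·D) = 90.79 / (13.333333 × 2.879) = 2.365144
regime bands: climb J<0.4121 | cruise [0.4121, 0.8242) | windmill J≥0.8242
J = 2.3651 → windmill

J = 2.3651, regime = windmill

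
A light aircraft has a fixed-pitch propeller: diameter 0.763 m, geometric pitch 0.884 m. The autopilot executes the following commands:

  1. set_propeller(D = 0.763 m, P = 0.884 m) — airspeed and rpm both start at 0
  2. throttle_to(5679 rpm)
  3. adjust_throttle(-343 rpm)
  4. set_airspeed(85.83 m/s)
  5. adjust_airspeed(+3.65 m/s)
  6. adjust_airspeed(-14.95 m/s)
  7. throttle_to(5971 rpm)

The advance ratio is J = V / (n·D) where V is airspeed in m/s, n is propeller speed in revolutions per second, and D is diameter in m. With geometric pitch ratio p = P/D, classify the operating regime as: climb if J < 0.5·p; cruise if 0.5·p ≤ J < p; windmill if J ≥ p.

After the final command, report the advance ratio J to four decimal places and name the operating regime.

J = 0.9815, regime = cruise

set_propeller: D = 0.763 m, P = 0.884 m (p = P/D = 1.158585); state ← (V=0, rpm=0)
throttle_to(5679): rpm ← 5679
adjust_throttle(-343): rpm ← 5679 -343 = 5336
set_airspeed(85.83): V ← 85.83 m/s
adjust_airspeed(+3.65): V ← 85.83 +3.65 = 89.48 m/s
adjust_airspeed(-14.95): V ← 89.48 -14.95 = 74.53 m/s
throttle_to(5971): rpm ← 5971
final state: V = 74.53 m/s, rpm = 5971 → n = rpm/60 = 99.516667 rev/s
J = V / (n·D) = 74.53 / (99.516667 × 0.763) = 0.981546
regime bands: climb J<0.5793 | cruise [0.5793, 1.1586) | windmill J≥1.1586
J = 0.9815 → cruise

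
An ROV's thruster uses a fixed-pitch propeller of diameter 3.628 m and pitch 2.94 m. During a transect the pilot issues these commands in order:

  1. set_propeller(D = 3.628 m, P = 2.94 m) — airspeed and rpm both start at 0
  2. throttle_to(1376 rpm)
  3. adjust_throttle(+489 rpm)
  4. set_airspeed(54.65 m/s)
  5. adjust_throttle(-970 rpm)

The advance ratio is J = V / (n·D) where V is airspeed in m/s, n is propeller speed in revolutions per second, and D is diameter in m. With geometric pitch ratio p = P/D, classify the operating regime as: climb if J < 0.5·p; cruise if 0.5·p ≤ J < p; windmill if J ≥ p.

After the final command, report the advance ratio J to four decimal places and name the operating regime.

set_propeller: D = 3.628 m, P = 2.94 m (p = P/D = 0.810364); state ← (V=0, rpm=0)
throttle_to(1376): rpm ← 1376
adjust_throttle(+489): rpm ← 1376 +489 = 1865
set_airspeed(54.65): V ← 54.65 m/s
adjust_throttle(-970): rpm ← 1865 -970 = 895
final state: V = 54.65 m/s, rpm = 895 → n = rpm/60 = 14.916667 rev/s
J = V / (n·D) = 54.65 / (14.916667 × 3.628) = 1.009837
regime bands: climb J<0.4052 | cruise [0.4052, 0.8104) | windmill J≥0.8104
J = 1.0098 → windmill

J = 1.0098, regime = windmill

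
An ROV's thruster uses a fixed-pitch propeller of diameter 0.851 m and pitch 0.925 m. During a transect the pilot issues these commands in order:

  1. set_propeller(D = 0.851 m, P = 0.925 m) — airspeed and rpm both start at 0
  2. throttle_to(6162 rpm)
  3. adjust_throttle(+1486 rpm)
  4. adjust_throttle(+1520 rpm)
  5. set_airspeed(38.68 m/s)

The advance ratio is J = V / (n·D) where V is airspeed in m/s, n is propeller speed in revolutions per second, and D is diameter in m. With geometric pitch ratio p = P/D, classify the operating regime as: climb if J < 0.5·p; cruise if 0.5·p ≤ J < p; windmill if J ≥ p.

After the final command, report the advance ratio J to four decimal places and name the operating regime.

J = 0.2975, regime = climb

set_propeller: D = 0.851 m, P = 0.925 m (p = P/D = 1.086957); state ← (V=0, rpm=0)
throttle_to(6162): rpm ← 6162
adjust_throttle(+1486): rpm ← 6162 +1486 = 7648
adjust_throttle(+1520): rpm ← 7648 +1520 = 9168
set_airspeed(38.68): V ← 38.68 m/s
final state: V = 38.68 m/s, rpm = 9168 → n = rpm/60 = 152.800000 rev/s
J = V / (n·D) = 38.68 / (152.800000 × 0.851) = 0.297463
regime bands: climb J<0.5435 | cruise [0.5435, 1.0870) | windmill J≥1.0870
J = 0.2975 → climb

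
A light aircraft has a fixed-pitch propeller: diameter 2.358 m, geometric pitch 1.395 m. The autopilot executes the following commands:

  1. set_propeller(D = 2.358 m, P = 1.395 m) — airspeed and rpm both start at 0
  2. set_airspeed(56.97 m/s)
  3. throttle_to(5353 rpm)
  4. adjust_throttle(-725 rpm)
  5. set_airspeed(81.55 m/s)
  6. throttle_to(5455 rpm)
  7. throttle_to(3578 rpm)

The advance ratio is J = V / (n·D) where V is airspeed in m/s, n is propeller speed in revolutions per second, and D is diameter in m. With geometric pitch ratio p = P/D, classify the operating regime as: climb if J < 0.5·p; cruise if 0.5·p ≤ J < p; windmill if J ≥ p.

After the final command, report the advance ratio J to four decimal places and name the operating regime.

J = 0.5800, regime = cruise

set_propeller: D = 2.358 m, P = 1.395 m (p = P/D = 0.591603); state ← (V=0, rpm=0)
set_airspeed(56.97): V ← 56.97 m/s
throttle_to(5353): rpm ← 5353
adjust_throttle(-725): rpm ← 5353 -725 = 4628
set_airspeed(81.55): V ← 81.55 m/s
throttle_to(5455): rpm ← 5455
throttle_to(3578): rpm ← 3578
final state: V = 81.55 m/s, rpm = 3578 → n = rpm/60 = 59.633333 rev/s
J = V / (n·D) = 81.55 / (59.633333 × 2.358) = 0.579951
regime bands: climb J<0.2958 | cruise [0.2958, 0.5916) | windmill J≥0.5916
J = 0.5800 → cruise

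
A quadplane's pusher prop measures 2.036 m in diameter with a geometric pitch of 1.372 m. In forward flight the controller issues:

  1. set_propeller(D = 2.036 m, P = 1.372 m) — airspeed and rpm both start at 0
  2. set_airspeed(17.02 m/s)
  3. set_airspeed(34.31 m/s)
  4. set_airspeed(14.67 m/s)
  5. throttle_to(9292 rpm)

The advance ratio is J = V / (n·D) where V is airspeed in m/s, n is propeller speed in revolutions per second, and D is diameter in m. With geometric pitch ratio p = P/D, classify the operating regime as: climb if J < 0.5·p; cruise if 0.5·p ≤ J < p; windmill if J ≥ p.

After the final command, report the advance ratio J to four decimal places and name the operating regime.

set_propeller: D = 2.036 m, P = 1.372 m (p = P/D = 0.673870); state ← (V=0, rpm=0)
set_airspeed(17.02): V ← 17.02 m/s
set_airspeed(34.31): V ← 34.31 m/s
set_airspeed(14.67): V ← 14.67 m/s
throttle_to(9292): rpm ← 9292
final state: V = 14.67 m/s, rpm = 9292 → n = rpm/60 = 154.866667 rev/s
J = V / (n·D) = 14.67 / (154.866667 × 2.036) = 0.046526
regime bands: climb J<0.3369 | cruise [0.3369, 0.6739) | windmill J≥0.6739
J = 0.0465 → climb

J = 0.0465, regime = climb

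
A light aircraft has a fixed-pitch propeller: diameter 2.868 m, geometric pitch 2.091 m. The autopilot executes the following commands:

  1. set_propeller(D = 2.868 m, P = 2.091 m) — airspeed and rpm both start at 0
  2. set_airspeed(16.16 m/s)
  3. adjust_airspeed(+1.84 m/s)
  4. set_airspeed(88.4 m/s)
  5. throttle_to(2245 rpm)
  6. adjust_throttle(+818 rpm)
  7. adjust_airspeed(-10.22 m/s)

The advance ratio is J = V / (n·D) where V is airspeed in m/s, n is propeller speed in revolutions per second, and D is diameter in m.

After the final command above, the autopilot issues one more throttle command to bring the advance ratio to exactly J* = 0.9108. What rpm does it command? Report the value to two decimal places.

rpm = 1795.75

set_propeller: D = 2.868 m, P = 2.091 m (p = P/D = 0.729079); state ← (V=0, rpm=0)
set_airspeed(16.16): V ← 16.16 m/s
adjust_airspeed(+1.84): V ← 16.16 +1.84 = 18 m/s
set_airspeed(88.4): V ← 88.4 m/s
throttle_to(2245): rpm ← 2245
adjust_throttle(+818): rpm ← 2245 +818 = 3063
adjust_airspeed(-10.22): V ← 88.4 -10.22 = 78.18 m/s
final state: V = 78.18 m/s, rpm = 3063 → n = rpm/60 = 51.050000 rev/s
target J* = 0.9108; solve J* = V/(n·D) for n: n = V/(J*·D) = 78.18/(0.9108 × 2.868) = 29.929089 rev/s
rpm = 60·n = 1795.745338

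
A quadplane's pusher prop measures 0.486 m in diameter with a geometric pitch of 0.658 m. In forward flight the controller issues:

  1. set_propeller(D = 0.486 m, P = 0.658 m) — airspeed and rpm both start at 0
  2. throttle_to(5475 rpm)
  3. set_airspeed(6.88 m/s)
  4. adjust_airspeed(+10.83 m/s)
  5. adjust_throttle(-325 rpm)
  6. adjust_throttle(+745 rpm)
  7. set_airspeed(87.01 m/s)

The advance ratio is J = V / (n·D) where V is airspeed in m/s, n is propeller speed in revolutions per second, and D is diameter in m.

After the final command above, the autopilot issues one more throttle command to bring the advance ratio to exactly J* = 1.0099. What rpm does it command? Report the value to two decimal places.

set_propeller: D = 0.486 m, P = 0.658 m (p = P/D = 1.353909); state ← (V=0, rpm=0)
throttle_to(5475): rpm ← 5475
set_airspeed(6.88): V ← 6.88 m/s
adjust_airspeed(+10.83): V ← 6.88 +10.83 = 17.71 m/s
adjust_throttle(-325): rpm ← 5475 -325 = 5150
adjust_throttle(+745): rpm ← 5150 +745 = 5895
set_airspeed(87.01): V ← 87.01 m/s
final state: V = 87.01 m/s, rpm = 5895 → n = rpm/60 = 98.250000 rev/s
target J* = 1.0099; solve J* = V/(n·D) for n: n = V/(J*·D) = 87.01/(1.0099 × 0.486) = 177.277871 rev/s
rpm = 60·n = 10636.672253

rpm = 10636.67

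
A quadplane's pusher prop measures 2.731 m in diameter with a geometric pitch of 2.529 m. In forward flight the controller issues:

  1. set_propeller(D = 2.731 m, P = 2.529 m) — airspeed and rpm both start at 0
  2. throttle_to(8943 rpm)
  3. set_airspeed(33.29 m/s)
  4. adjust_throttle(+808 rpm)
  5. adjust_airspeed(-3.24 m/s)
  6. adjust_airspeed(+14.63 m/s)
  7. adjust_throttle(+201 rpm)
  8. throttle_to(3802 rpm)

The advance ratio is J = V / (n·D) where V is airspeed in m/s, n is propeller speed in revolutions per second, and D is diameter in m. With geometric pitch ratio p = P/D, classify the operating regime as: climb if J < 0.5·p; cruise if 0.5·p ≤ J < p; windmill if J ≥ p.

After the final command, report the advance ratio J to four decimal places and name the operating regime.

set_propeller: D = 2.731 m, P = 2.529 m (p = P/D = 0.926034); state ← (V=0, rpm=0)
throttle_to(8943): rpm ← 8943
set_airspeed(33.29): V ← 33.29 m/s
adjust_throttle(+808): rpm ← 8943 +808 = 9751
adjust_airspeed(-3.24): V ← 33.29 -3.24 = 30.05 m/s
adjust_airspeed(+14.63): V ← 30.05 +14.63 = 44.68 m/s
adjust_throttle(+201): rpm ← 9751 +201 = 9952
throttle_to(3802): rpm ← 3802
final state: V = 44.68 m/s, rpm = 3802 → n = rpm/60 = 63.366667 rev/s
J = V / (n·D) = 44.68 / (63.366667 × 2.731) = 0.258185
regime bands: climb J<0.4630 | cruise [0.4630, 0.9260) | windmill J≥0.9260
J = 0.2582 → climb

J = 0.2582, regime = climb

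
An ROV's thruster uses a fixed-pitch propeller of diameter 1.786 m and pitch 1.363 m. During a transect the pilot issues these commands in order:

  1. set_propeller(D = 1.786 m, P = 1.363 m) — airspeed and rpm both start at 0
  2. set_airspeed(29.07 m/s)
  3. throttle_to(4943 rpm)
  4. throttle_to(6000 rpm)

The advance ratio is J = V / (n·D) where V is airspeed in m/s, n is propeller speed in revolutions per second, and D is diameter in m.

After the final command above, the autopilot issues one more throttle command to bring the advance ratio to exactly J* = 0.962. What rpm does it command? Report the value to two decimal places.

set_propeller: D = 1.786 m, P = 1.363 m (p = P/D = 0.763158); state ← (V=0, rpm=0)
set_airspeed(29.07): V ← 29.07 m/s
throttle_to(4943): rpm ← 4943
throttle_to(6000): rpm ← 6000
final state: V = 29.07 m/s, rpm = 6000 → n = rpm/60 = 100.000000 rev/s
target J* = 0.962; solve J* = V/(n·D) for n: n = V/(J*·D) = 29.07/(0.962 × 1.786) = 16.919538 rev/s
rpm = 60·n = 1015.172292

rpm = 1015.17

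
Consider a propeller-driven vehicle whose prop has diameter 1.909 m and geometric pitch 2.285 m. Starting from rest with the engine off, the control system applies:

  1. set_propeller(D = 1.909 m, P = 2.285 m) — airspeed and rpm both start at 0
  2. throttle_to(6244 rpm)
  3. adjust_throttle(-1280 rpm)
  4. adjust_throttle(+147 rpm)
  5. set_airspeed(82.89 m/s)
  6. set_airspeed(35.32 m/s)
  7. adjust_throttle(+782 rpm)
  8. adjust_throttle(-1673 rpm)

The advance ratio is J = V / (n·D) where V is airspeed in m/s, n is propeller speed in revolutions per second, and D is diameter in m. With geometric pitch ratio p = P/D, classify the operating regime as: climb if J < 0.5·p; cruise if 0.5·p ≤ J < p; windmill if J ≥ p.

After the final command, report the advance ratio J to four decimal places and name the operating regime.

J = 0.2631, regime = climb

set_propeller: D = 1.909 m, P = 2.285 m (p = P/D = 1.196962); state ← (V=0, rpm=0)
throttle_to(6244): rpm ← 6244
adjust_throttle(-1280): rpm ← 6244 -1280 = 4964
adjust_throttle(+147): rpm ← 4964 +147 = 5111
set_airspeed(82.89): V ← 82.89 m/s
set_airspeed(35.32): V ← 35.32 m/s
adjust_throttle(+782): rpm ← 5111 +782 = 5893
adjust_throttle(-1673): rpm ← 5893 -1673 = 4220
final state: V = 35.32 m/s, rpm = 4220 → n = rpm/60 = 70.333333 rev/s
J = V / (n·D) = 35.32 / (70.333333 × 1.909) = 0.263059
regime bands: climb J<0.5985 | cruise [0.5985, 1.1970) | windmill J≥1.1970
J = 0.2631 → climb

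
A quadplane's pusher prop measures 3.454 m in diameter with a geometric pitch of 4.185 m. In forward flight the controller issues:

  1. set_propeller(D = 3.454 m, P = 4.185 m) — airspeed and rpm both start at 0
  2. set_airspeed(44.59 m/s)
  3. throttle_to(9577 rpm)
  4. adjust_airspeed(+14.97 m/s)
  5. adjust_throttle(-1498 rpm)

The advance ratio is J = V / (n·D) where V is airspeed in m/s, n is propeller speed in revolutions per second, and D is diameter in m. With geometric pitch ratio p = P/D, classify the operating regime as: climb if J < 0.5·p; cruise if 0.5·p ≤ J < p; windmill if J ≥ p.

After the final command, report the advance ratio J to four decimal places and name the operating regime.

set_propeller: D = 3.454 m, P = 4.185 m (p = P/D = 1.211639); state ← (V=0, rpm=0)
set_airspeed(44.59): V ← 44.59 m/s
throttle_to(9577): rpm ← 9577
adjust_airspeed(+14.97): V ← 44.59 +14.97 = 59.56 m/s
adjust_throttle(-1498): rpm ← 9577 -1498 = 8079
final state: V = 59.56 m/s, rpm = 8079 → n = rpm/60 = 134.650000 rev/s
J = V / (n·D) = 59.56 / (134.650000 × 3.454) = 0.128064
regime bands: climb J<0.6058 | cruise [0.6058, 1.2116) | windmill J≥1.2116
J = 0.1281 → climb

J = 0.1281, regime = climb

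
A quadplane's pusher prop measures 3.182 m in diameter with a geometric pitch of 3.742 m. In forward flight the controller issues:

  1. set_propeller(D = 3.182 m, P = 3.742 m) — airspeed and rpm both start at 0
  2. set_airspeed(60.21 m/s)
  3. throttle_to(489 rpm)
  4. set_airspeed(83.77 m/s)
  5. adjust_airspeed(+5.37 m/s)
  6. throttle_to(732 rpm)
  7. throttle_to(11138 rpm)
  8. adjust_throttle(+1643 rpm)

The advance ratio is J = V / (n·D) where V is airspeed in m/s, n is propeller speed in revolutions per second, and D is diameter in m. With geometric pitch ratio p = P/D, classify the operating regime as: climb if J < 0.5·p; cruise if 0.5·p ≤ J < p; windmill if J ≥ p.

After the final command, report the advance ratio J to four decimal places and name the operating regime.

set_propeller: D = 3.182 m, P = 3.742 m (p = P/D = 1.175990); state ← (V=0, rpm=0)
set_airspeed(60.21): V ← 60.21 m/s
throttle_to(489): rpm ← 489
set_airspeed(83.77): V ← 83.77 m/s
adjust_airspeed(+5.37): V ← 83.77 +5.37 = 89.14 m/s
throttle_to(732): rpm ← 732
throttle_to(11138): rpm ← 11138
adjust_throttle(+1643): rpm ← 11138 +1643 = 12781
final state: V = 89.14 m/s, rpm = 12781 → n = rpm/60 = 213.016667 rev/s
J = V / (n·D) = 89.14 / (213.016667 × 3.182) = 0.131510
regime bands: climb J<0.5880 | cruise [0.5880, 1.1760) | windmill J≥1.1760
J = 0.1315 → climb

J = 0.1315, regime = climb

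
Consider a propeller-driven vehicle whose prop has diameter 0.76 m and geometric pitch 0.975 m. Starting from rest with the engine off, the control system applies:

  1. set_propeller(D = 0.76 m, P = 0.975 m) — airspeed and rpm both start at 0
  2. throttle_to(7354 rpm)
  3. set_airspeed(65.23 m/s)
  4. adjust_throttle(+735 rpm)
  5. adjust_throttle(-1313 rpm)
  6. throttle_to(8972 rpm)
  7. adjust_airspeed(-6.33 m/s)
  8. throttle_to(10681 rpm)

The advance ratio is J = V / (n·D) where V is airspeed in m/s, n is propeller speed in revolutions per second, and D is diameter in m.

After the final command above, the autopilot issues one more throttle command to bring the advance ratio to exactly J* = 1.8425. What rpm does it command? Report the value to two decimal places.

set_propeller: D = 0.76 m, P = 0.975 m (p = P/D = 1.282895); state ← (V=0, rpm=0)
throttle_to(7354): rpm ← 7354
set_airspeed(65.23): V ← 65.23 m/s
adjust_throttle(+735): rpm ← 7354 +735 = 8089
adjust_throttle(-1313): rpm ← 8089 -1313 = 6776
throttle_to(8972): rpm ← 8972
adjust_airspeed(-6.33): V ← 65.23 -6.33 = 58.9 m/s
throttle_to(10681): rpm ← 10681
final state: V = 58.9 m/s, rpm = 10681 → n = rpm/60 = 178.016667 rev/s
target J* = 1.8425; solve J* = V/(n·D) for n: n = V/(J*·D) = 58.9/(1.8425 × 0.76) = 42.062415 rev/s
rpm = 60·n = 2523.744912

rpm = 2523.74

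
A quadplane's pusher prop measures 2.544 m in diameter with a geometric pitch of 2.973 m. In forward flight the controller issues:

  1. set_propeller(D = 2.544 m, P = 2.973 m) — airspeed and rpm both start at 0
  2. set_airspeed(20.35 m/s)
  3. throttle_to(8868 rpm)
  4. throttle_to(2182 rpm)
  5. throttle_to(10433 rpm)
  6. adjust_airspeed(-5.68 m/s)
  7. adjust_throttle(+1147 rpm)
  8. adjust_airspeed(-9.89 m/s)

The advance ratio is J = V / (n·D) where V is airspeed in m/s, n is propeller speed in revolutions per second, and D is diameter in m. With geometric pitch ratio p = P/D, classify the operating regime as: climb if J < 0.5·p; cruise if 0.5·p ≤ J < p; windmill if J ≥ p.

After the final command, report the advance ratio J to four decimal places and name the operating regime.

set_propeller: D = 2.544 m, P = 2.973 m (p = P/D = 1.168632); state ← (V=0, rpm=0)
set_airspeed(20.35): V ← 20.35 m/s
throttle_to(8868): rpm ← 8868
throttle_to(2182): rpm ← 2182
throttle_to(10433): rpm ← 10433
adjust_airspeed(-5.68): V ← 20.35 -5.68 = 14.67 m/s
adjust_throttle(+1147): rpm ← 10433 +1147 = 11580
adjust_airspeed(-9.89): V ← 14.67 -9.89 = 4.78 m/s
final state: V = 4.78 m/s, rpm = 11580 → n = rpm/60 = 193.000000 rev/s
J = V / (n·D) = 4.78 / (193.000000 × 2.544) = 0.009735
regime bands: climb J<0.5843 | cruise [0.5843, 1.1686) | windmill J≥1.1686
J = 0.0097 → climb

J = 0.0097, regime = climb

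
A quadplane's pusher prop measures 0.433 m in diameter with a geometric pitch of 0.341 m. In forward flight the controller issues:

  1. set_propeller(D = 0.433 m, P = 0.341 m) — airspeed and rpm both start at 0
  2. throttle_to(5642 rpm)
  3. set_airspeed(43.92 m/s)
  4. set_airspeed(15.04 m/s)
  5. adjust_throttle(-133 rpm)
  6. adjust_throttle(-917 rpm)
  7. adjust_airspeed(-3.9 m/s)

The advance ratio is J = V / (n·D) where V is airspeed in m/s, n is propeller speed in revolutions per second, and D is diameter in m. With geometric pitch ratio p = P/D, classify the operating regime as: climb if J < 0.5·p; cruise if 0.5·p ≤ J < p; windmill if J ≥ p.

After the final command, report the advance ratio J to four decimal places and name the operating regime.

set_propeller: D = 0.433 m, P = 0.341 m (p = P/D = 0.787529); state ← (V=0, rpm=0)
throttle_to(5642): rpm ← 5642
set_airspeed(43.92): V ← 43.92 m/s
set_airspeed(15.04): V ← 15.04 m/s
adjust_throttle(-133): rpm ← 5642 -133 = 5509
adjust_throttle(-917): rpm ← 5509 -917 = 4592
adjust_airspeed(-3.9): V ← 15.04 -3.9 = 11.14 m/s
final state: V = 11.14 m/s, rpm = 4592 → n = rpm/60 = 76.533333 rev/s
J = V / (n·D) = 11.14 / (76.533333 × 0.433) = 0.336160
regime bands: climb J<0.3938 | cruise [0.3938, 0.7875) | windmill J≥0.7875
J = 0.3362 → climb

J = 0.3362, regime = climb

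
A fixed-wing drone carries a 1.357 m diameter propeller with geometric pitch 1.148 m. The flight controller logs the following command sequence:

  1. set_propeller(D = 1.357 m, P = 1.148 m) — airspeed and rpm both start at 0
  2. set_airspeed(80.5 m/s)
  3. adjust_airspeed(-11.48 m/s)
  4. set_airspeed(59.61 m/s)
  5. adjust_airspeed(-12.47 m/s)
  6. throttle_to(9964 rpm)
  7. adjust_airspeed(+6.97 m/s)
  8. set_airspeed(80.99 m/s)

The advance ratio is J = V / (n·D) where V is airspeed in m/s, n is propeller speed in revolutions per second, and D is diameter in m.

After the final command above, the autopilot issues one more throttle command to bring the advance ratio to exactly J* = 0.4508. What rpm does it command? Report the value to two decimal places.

rpm = 7943.63

set_propeller: D = 1.357 m, P = 1.148 m (p = P/D = 0.845984); state ← (V=0, rpm=0)
set_airspeed(80.5): V ← 80.5 m/s
adjust_airspeed(-11.48): V ← 80.5 -11.48 = 69.02 m/s
set_airspeed(59.61): V ← 59.61 m/s
adjust_airspeed(-12.47): V ← 59.61 -12.47 = 47.14 m/s
throttle_to(9964): rpm ← 9964
adjust_airspeed(+6.97): V ← 47.14 +6.97 = 54.11 m/s
set_airspeed(80.99): V ← 80.99 m/s
final state: V = 80.99 m/s, rpm = 9964 → n = rpm/60 = 166.066667 rev/s
target J* = 0.4508; solve J* = V/(n·D) for n: n = V/(J*·D) = 80.99/(0.4508 × 1.357) = 132.393799 rev/s
rpm = 60·n = 7943.627933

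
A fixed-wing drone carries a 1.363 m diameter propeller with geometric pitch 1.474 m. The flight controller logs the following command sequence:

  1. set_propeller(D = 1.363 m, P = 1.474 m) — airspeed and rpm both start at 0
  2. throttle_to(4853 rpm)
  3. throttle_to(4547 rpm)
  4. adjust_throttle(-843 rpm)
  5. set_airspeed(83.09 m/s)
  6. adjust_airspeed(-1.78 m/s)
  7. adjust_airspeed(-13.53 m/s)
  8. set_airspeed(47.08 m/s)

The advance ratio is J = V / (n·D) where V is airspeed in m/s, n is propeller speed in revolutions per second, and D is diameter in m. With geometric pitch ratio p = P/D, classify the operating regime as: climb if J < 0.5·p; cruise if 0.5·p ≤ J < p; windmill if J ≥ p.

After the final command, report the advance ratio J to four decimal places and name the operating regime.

set_propeller: D = 1.363 m, P = 1.474 m (p = P/D = 1.081438); state ← (V=0, rpm=0)
throttle_to(4853): rpm ← 4853
throttle_to(4547): rpm ← 4547
adjust_throttle(-843): rpm ← 4547 -843 = 3704
set_airspeed(83.09): V ← 83.09 m/s
adjust_airspeed(-1.78): V ← 83.09 -1.78 = 81.31 m/s
adjust_airspeed(-13.53): V ← 81.31 -13.53 = 67.78 m/s
set_airspeed(47.08): V ← 47.08 m/s
final state: V = 47.08 m/s, rpm = 3704 → n = rpm/60 = 61.733333 rev/s
J = V / (n·D) = 47.08 / (61.733333 × 1.363) = 0.559527
regime bands: climb J<0.5407 | cruise [0.5407, 1.0814) | windmill J≥1.0814
J = 0.5595 → cruise

J = 0.5595, regime = cruise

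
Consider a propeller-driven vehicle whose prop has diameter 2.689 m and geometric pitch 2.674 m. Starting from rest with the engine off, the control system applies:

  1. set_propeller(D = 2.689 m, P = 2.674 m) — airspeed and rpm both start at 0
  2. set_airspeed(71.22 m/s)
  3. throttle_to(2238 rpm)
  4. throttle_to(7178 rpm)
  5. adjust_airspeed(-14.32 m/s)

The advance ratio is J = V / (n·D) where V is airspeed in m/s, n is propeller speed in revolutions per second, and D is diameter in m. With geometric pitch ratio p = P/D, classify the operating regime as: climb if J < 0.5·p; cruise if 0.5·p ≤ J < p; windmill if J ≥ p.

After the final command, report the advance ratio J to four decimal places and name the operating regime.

set_propeller: D = 2.689 m, P = 2.674 m (p = P/D = 0.994422); state ← (V=0, rpm=0)
set_airspeed(71.22): V ← 71.22 m/s
throttle_to(2238): rpm ← 2238
throttle_to(7178): rpm ← 7178
adjust_airspeed(-14.32): V ← 71.22 -14.32 = 56.9 m/s
final state: V = 56.9 m/s, rpm = 7178 → n = rpm/60 = 119.633333 rev/s
J = V / (n·D) = 56.9 / (119.633333 × 2.689) = 0.176876
regime bands: climb J<0.4972 | cruise [0.4972, 0.9944) | windmill J≥0.9944
J = 0.1769 → climb

J = 0.1769, regime = climb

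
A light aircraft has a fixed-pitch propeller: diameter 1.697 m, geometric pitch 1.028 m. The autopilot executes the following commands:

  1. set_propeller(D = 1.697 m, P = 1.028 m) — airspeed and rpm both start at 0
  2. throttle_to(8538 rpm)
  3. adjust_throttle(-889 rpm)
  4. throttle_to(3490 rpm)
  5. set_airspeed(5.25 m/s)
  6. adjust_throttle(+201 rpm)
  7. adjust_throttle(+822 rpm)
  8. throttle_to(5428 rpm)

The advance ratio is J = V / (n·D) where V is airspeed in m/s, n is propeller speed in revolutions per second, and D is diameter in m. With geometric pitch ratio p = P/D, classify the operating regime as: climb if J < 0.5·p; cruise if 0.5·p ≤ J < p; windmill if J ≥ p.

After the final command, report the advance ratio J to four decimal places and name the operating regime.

J = 0.0342, regime = climb

set_propeller: D = 1.697 m, P = 1.028 m (p = P/D = 0.605775); state ← (V=0, rpm=0)
throttle_to(8538): rpm ← 8538
adjust_throttle(-889): rpm ← 8538 -889 = 7649
throttle_to(3490): rpm ← 3490
set_airspeed(5.25): V ← 5.25 m/s
adjust_throttle(+201): rpm ← 3490 +201 = 3691
adjust_throttle(+822): rpm ← 3691 +822 = 4513
throttle_to(5428): rpm ← 5428
final state: V = 5.25 m/s, rpm = 5428 → n = rpm/60 = 90.466667 rev/s
J = V / (n·D) = 5.25 / (90.466667 × 1.697) = 0.034197
regime bands: climb J<0.3029 | cruise [0.3029, 0.6058) | windmill J≥0.6058
J = 0.0342 → climb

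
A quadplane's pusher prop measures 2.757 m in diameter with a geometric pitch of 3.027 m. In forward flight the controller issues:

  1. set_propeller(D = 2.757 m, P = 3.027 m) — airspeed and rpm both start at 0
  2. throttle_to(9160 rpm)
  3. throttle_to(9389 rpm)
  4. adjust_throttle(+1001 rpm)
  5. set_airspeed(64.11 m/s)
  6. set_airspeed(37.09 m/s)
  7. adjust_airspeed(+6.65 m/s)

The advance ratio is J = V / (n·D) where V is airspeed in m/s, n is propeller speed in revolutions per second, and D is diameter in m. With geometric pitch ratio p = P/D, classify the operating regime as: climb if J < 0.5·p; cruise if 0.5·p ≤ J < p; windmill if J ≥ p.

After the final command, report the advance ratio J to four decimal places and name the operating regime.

set_propeller: D = 2.757 m, P = 3.027 m (p = P/D = 1.097933); state ← (V=0, rpm=0)
throttle_to(9160): rpm ← 9160
throttle_to(9389): rpm ← 9389
adjust_throttle(+1001): rpm ← 9389 +1001 = 10390
set_airspeed(64.11): V ← 64.11 m/s
set_airspeed(37.09): V ← 37.09 m/s
adjust_airspeed(+6.65): V ← 37.09 +6.65 = 43.74 m/s
final state: V = 43.74 m/s, rpm = 10390 → n = rpm/60 = 173.166667 rev/s
J = V / (n·D) = 43.74 / (173.166667 × 2.757) = 0.091617
regime bands: climb J<0.5490 | cruise [0.5490, 1.0979) | windmill J≥1.0979
J = 0.0916 → climb

J = 0.0916, regime = climb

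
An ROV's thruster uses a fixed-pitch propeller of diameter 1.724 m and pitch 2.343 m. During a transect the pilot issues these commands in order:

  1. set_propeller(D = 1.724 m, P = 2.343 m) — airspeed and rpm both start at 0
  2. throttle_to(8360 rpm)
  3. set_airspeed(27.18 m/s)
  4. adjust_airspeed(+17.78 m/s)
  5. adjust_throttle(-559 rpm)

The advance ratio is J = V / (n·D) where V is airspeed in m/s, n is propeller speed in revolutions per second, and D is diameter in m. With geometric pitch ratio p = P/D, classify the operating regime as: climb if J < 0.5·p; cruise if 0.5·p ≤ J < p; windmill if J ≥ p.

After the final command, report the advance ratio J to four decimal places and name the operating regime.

set_propeller: D = 1.724 m, P = 2.343 m (p = P/D = 1.359049); state ← (V=0, rpm=0)
throttle_to(8360): rpm ← 8360
set_airspeed(27.18): V ← 27.18 m/s
adjust_airspeed(+17.78): V ← 27.18 +17.78 = 44.96 m/s
adjust_throttle(-559): rpm ← 8360 -559 = 7801
final state: V = 44.96 m/s, rpm = 7801 → n = rpm/60 = 130.016667 rev/s
J = V / (n·D) = 44.96 / (130.016667 × 1.724) = 0.200581
regime bands: climb J<0.6795 | cruise [0.6795, 1.3590) | windmill J≥1.3590
J = 0.2006 → climb

J = 0.2006, regime = climb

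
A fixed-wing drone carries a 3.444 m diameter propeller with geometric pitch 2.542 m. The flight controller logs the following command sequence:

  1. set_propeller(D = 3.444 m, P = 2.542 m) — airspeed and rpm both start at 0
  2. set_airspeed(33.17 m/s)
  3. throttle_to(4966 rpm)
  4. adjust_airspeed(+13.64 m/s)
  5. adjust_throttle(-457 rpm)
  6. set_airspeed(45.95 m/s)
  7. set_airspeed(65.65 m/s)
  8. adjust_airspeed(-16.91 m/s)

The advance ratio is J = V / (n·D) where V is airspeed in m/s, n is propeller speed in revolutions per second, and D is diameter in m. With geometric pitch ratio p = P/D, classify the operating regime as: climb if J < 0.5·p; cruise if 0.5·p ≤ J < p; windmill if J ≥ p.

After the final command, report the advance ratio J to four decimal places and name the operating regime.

J = 0.1883, regime = climb

set_propeller: D = 3.444 m, P = 2.542 m (p = P/D = 0.738095); state ← (V=0, rpm=0)
set_airspeed(33.17): V ← 33.17 m/s
throttle_to(4966): rpm ← 4966
adjust_airspeed(+13.64): V ← 33.17 +13.64 = 46.81 m/s
adjust_throttle(-457): rpm ← 4966 -457 = 4509
set_airspeed(45.95): V ← 45.95 m/s
set_airspeed(65.65): V ← 65.65 m/s
adjust_airspeed(-16.91): V ← 65.65 -16.91 = 48.74 m/s
final state: V = 48.74 m/s, rpm = 4509 → n = rpm/60 = 75.150000 rev/s
J = V / (n·D) = 48.74 / (75.150000 × 3.444) = 0.188319
regime bands: climb J<0.3690 | cruise [0.3690, 0.7381) | windmill J≥0.7381
J = 0.1883 → climb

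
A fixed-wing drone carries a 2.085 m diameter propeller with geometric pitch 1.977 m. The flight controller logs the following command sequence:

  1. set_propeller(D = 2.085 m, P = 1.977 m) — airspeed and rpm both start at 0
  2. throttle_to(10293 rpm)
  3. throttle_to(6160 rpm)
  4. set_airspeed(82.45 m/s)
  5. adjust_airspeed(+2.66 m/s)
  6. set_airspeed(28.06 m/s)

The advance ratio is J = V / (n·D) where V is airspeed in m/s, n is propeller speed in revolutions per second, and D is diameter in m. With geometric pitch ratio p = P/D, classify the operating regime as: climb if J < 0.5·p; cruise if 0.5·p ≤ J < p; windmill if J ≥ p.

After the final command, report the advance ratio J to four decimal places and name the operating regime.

set_propeller: D = 2.085 m, P = 1.977 m (p = P/D = 0.948201); state ← (V=0, rpm=0)
throttle_to(10293): rpm ← 10293
throttle_to(6160): rpm ← 6160
set_airspeed(82.45): V ← 82.45 m/s
adjust_airspeed(+2.66): V ← 82.45 +2.66 = 85.11 m/s
set_airspeed(28.06): V ← 28.06 m/s
final state: V = 28.06 m/s, rpm = 6160 → n = rpm/60 = 102.666667 rev/s
J = V / (n·D) = 28.06 / (102.666667 × 2.085) = 0.131085
regime bands: climb J<0.4741 | cruise [0.4741, 0.9482) | windmill J≥0.9482
J = 0.1311 → climb

J = 0.1311, regime = climb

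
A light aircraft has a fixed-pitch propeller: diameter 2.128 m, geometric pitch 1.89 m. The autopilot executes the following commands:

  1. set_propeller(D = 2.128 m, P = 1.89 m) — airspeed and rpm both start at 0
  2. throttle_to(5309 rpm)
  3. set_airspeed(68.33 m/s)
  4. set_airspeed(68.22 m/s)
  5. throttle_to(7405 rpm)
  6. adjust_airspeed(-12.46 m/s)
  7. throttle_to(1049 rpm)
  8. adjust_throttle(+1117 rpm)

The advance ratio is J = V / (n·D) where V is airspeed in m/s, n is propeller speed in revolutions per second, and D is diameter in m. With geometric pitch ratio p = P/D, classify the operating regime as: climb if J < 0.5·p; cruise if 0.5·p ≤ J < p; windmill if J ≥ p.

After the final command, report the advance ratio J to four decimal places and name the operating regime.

set_propeller: D = 2.128 m, P = 1.89 m (p = P/D = 0.888158); state ← (V=0, rpm=0)
throttle_to(5309): rpm ← 5309
set_airspeed(68.33): V ← 68.33 m/s
set_airspeed(68.22): V ← 68.22 m/s
throttle_to(7405): rpm ← 7405
adjust_airspeed(-12.46): V ← 68.22 -12.46 = 55.76 m/s
throttle_to(1049): rpm ← 1049
adjust_throttle(+1117): rpm ← 1049 +1117 = 2166
final state: V = 55.76 m/s, rpm = 2166 → n = rpm/60 = 36.100000 rev/s
J = V / (n·D) = 55.76 / (36.100000 × 2.128) = 0.725845
regime bands: climb J<0.4441 | cruise [0.4441, 0.8882) | windmill J≥0.8882
J = 0.7258 → cruise

J = 0.7258, regime = cruise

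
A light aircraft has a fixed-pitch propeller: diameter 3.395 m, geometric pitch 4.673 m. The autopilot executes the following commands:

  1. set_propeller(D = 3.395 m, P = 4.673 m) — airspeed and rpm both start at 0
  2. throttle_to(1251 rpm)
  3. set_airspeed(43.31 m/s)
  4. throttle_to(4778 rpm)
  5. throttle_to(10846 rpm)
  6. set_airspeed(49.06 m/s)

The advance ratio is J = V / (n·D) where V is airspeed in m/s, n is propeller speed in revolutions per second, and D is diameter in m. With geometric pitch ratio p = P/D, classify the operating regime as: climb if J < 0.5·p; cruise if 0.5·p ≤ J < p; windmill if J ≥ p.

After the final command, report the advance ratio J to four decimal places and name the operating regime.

J = 0.0799, regime = climb

set_propeller: D = 3.395 m, P = 4.673 m (p = P/D = 1.376436); state ← (V=0, rpm=0)
throttle_to(1251): rpm ← 1251
set_airspeed(43.31): V ← 43.31 m/s
throttle_to(4778): rpm ← 4778
throttle_to(10846): rpm ← 10846
set_airspeed(49.06): V ← 49.06 m/s
final state: V = 49.06 m/s, rpm = 10846 → n = rpm/60 = 180.766667 rev/s
J = V / (n·D) = 49.06 / (180.766667 × 3.395) = 0.079941
regime bands: climb J<0.6882 | cruise [0.6882, 1.3764) | windmill J≥1.3764
J = 0.0799 → climb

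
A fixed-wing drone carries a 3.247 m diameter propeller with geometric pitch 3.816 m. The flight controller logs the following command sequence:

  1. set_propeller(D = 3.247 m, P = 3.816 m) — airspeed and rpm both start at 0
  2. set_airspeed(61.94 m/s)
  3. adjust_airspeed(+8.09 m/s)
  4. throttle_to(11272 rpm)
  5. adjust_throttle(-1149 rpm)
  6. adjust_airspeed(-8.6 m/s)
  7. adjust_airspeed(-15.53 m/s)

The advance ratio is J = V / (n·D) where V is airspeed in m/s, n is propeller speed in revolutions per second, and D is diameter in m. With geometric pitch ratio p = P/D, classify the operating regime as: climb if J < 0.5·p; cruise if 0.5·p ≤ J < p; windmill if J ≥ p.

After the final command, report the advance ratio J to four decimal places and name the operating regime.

J = 0.0838, regime = climb

set_propeller: D = 3.247 m, P = 3.816 m (p = P/D = 1.175239); state ← (V=0, rpm=0)
set_airspeed(61.94): V ← 61.94 m/s
adjust_airspeed(+8.09): V ← 61.94 +8.09 = 70.03 m/s
throttle_to(11272): rpm ← 11272
adjust_throttle(-1149): rpm ← 11272 -1149 = 10123
adjust_airspeed(-8.6): V ← 70.03 -8.6 = 61.43 m/s
adjust_airspeed(-15.53): V ← 61.43 -15.53 = 45.9 m/s
final state: V = 45.9 m/s, rpm = 10123 → n = rpm/60 = 168.716667 rev/s
J = V / (n·D) = 45.9 / (168.716667 × 3.247) = 0.083786
regime bands: climb J<0.5876 | cruise [0.5876, 1.1752) | windmill J≥1.1752
J = 0.0838 → climb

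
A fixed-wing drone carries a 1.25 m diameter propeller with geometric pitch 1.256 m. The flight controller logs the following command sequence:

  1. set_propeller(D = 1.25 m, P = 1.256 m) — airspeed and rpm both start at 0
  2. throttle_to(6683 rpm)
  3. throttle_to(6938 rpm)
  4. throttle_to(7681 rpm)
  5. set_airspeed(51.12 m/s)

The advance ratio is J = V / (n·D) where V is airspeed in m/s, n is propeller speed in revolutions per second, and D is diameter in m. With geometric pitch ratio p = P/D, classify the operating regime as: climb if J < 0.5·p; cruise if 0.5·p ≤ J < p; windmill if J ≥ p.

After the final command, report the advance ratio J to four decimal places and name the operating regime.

set_propeller: D = 1.25 m, P = 1.256 m (p = P/D = 1.004800); state ← (V=0, rpm=0)
throttle_to(6683): rpm ← 6683
throttle_to(6938): rpm ← 6938
throttle_to(7681): rpm ← 7681
set_airspeed(51.12): V ← 51.12 m/s
final state: V = 51.12 m/s, rpm = 7681 → n = rpm/60 = 128.016667 rev/s
J = V / (n·D) = 51.12 / (128.016667 × 1.25) = 0.319458
regime bands: climb J<0.5024 | cruise [0.5024, 1.0048) | windmill J≥1.0048
J = 0.3195 → climb

J = 0.3195, regime = climb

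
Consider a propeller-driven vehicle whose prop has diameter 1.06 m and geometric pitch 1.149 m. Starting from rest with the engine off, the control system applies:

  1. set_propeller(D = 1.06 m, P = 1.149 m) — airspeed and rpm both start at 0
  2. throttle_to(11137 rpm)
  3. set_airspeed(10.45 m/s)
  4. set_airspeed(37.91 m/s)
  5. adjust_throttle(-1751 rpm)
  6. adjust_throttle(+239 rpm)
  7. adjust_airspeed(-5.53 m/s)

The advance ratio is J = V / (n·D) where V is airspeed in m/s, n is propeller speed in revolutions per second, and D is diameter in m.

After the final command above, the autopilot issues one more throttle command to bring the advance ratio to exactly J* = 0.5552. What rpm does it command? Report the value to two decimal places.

rpm = 3301.21

set_propeller: D = 1.06 m, P = 1.149 m (p = P/D = 1.083962); state ← (V=0, rpm=0)
throttle_to(11137): rpm ← 11137
set_airspeed(10.45): V ← 10.45 m/s
set_airspeed(37.91): V ← 37.91 m/s
adjust_throttle(-1751): rpm ← 11137 -1751 = 9386
adjust_throttle(+239): rpm ← 9386 +239 = 9625
adjust_airspeed(-5.53): V ← 37.91 -5.53 = 32.38 m/s
final state: V = 32.38 m/s, rpm = 9625 → n = rpm/60 = 160.416667 rev/s
target J* = 0.5552; solve J* = V/(n·D) for n: n = V/(J*·D) = 32.38/(0.5552 × 1.06) = 55.020119 rev/s
rpm = 60·n = 3301.207112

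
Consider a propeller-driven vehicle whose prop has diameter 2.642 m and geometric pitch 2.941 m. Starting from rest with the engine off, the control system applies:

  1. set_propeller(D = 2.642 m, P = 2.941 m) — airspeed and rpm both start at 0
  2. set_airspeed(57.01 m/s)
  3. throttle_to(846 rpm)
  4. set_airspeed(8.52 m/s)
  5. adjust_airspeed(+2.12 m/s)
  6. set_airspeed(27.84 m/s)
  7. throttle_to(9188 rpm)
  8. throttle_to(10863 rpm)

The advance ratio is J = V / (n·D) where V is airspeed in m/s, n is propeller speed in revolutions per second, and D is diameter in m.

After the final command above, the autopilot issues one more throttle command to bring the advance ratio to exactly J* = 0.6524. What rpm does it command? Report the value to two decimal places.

set_propeller: D = 2.642 m, P = 2.941 m (p = P/D = 1.113172); state ← (V=0, rpm=0)
set_airspeed(57.01): V ← 57.01 m/s
throttle_to(846): rpm ← 846
set_airspeed(8.52): V ← 8.52 m/s
adjust_airspeed(+2.12): V ← 8.52 +2.12 = 10.64 m/s
set_airspeed(27.84): V ← 27.84 m/s
throttle_to(9188): rpm ← 9188
throttle_to(10863): rpm ← 10863
final state: V = 27.84 m/s, rpm = 10863 → n = rpm/60 = 181.050000 rev/s
target J* = 0.6524; solve J* = V/(n·D) for n: n = V/(J*·D) = 27.84/(0.6524 × 2.642) = 16.151857 rev/s
rpm = 60·n = 969.111430

rpm = 969.11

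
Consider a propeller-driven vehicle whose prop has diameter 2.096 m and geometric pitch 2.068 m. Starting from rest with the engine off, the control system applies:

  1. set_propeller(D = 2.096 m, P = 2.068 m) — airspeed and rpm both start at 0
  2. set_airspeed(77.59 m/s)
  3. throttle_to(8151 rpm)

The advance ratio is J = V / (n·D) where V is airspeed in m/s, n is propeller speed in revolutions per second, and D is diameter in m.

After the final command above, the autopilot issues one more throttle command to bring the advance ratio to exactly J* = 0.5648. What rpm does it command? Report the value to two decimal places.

set_propeller: D = 2.096 m, P = 2.068 m (p = P/D = 0.986641); state ← (V=0, rpm=0)
set_airspeed(77.59): V ← 77.59 m/s
throttle_to(8151): rpm ← 8151
final state: V = 77.59 m/s, rpm = 8151 → n = rpm/60 = 135.850000 rev/s
target J* = 0.5648; solve J* = V/(n·D) for n: n = V/(J*·D) = 77.59/(0.5648 × 2.096) = 65.542014 rev/s
rpm = 60·n = 3932.520868

rpm = 3932.52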